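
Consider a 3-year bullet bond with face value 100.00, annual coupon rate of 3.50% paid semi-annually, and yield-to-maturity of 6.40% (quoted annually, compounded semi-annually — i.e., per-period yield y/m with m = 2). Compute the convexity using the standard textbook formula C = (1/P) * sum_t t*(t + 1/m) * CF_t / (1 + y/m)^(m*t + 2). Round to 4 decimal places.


Answer: Convexity = 9.2819

Derivation:
Coupon per period c = face * coupon_rate / m = 1.750000
Periods per year m = 2; per-period yield y/m = 0.032000
Number of cashflows N = 6
Cashflows (t years, CF_t, discount factor 1/(1+y/m)^(m*t), PV):
  t = 0.5000: CF_t = 1.750000, DF = 0.968992, PV = 1.695736
  t = 1.0000: CF_t = 1.750000, DF = 0.938946, PV = 1.643155
  t = 1.5000: CF_t = 1.750000, DF = 0.909831, PV = 1.592205
  t = 2.0000: CF_t = 1.750000, DF = 0.881620, PV = 1.542834
  t = 2.5000: CF_t = 1.750000, DF = 0.854283, PV = 1.494994
  t = 3.0000: CF_t = 101.750000, DF = 0.827793, PV = 84.227951
Price P = sum_t PV_t = 92.196876
Convexity numerator sum_t t*(t + 1/m) * CF_t / (1+y/m)^(m*t + 2):
  t = 0.5000: term = 0.796102
  t = 1.0000: term = 2.314251
  t = 1.5000: term = 4.484983
  t = 2.0000: term = 7.243190
  t = 2.5000: term = 10.527892
  t = 3.0000: term = 830.397702
Convexity = (1/P) * sum = 855.764121 / 92.196876 = 9.281921


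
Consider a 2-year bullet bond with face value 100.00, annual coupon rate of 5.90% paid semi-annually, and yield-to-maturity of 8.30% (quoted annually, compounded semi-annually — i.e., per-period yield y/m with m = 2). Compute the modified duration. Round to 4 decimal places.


Coupon per period c = face * coupon_rate / m = 2.950000
Periods per year m = 2; per-period yield y/m = 0.041500
Number of cashflows N = 4
Cashflows (t years, CF_t, discount factor 1/(1+y/m)^(m*t), PV):
  t = 0.5000: CF_t = 2.950000, DF = 0.960154, PV = 2.832453
  t = 1.0000: CF_t = 2.950000, DF = 0.921895, PV = 2.719590
  t = 1.5000: CF_t = 2.950000, DF = 0.885161, PV = 2.611224
  t = 2.0000: CF_t = 102.950000, DF = 0.849890, PV = 87.496212
Price P = sum_t PV_t = 95.659480
First compute Macaulay numerator sum_t t * PV_t:
  t * PV_t at t = 0.5000: 1.416227
  t * PV_t at t = 1.0000: 2.719590
  t * PV_t at t = 1.5000: 3.916837
  t * PV_t at t = 2.0000: 174.992425
Macaulay duration D = 183.045078 / 95.659480 = 1.913507
Modified duration = D / (1 + y/m) = 1.913507 / (1 + 0.041500) = 1.837261

Answer: Modified duration = 1.8373


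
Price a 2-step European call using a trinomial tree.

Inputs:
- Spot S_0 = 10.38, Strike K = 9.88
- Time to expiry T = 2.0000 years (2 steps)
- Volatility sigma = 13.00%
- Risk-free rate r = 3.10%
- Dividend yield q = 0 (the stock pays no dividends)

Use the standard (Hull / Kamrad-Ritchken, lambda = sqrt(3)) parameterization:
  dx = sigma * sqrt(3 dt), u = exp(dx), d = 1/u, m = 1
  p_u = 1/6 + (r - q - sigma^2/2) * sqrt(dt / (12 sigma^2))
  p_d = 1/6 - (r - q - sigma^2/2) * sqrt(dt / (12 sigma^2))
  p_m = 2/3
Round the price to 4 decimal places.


Answer: Price = V(0,0) = 1.3632

Derivation:
dt = T/N = 1.000000; dx = sigma*sqrt(3*dt) = 0.225167
u = exp(dx) = 1.252531; d = 1/u = 0.798383
p_u = 0.216741, p_m = 0.666667, p_d = 0.116593
Discount per step: exp(-r*dt) = 0.969476
Stock lattice S(k, j) with j the centered position index:
  k=0: S(0,+0) = 10.3800
  k=1: S(1,-1) = 8.2872; S(1,+0) = 10.3800; S(1,+1) = 13.0013
  k=2: S(2,-2) = 6.6164; S(2,-1) = 8.2872; S(2,+0) = 10.3800; S(2,+1) = 13.0013; S(2,+2) = 16.2845
Terminal payoffs V(N, j) = max(S_T - K, 0):
  V(2,-2) = 0.000000; V(2,-1) = 0.000000; V(2,+0) = 0.500000; V(2,+1) = 3.121276; V(2,+2) = 6.404506
Backward induction: V(k, j) = exp(-r*dt) * [p_u * V(k+1, j+1) + p_m * V(k+1, j) + p_d * V(k+1, j-1)]
  V(1,-1) = exp(-r*dt) * [p_u*0.500000 + p_m*0.000000 + p_d*0.000000] = 0.105062
  V(1,+0) = exp(-r*dt) * [p_u*3.121276 + p_m*0.500000 + p_d*0.000000] = 0.979016
  V(1,+1) = exp(-r*dt) * [p_u*6.404506 + p_m*3.121276 + p_d*0.500000] = 3.419596
  V(0,+0) = exp(-r*dt) * [p_u*3.419596 + p_m*0.979016 + p_d*0.105062] = 1.363172


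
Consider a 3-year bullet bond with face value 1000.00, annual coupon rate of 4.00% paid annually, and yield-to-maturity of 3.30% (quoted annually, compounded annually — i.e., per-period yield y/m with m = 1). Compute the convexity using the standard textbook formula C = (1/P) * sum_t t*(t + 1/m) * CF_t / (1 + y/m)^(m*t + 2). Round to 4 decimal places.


Answer: Convexity = 10.6830

Derivation:
Coupon per period c = face * coupon_rate / m = 40.000000
Periods per year m = 1; per-period yield y/m = 0.033000
Number of cashflows N = 3
Cashflows (t years, CF_t, discount factor 1/(1+y/m)^(m*t), PV):
  t = 1.0000: CF_t = 40.000000, DF = 0.968054, PV = 38.722168
  t = 2.0000: CF_t = 40.000000, DF = 0.937129, PV = 37.485158
  t = 3.0000: CF_t = 1040.000000, DF = 0.907192, PV = 943.479297
Price P = sum_t PV_t = 1019.686624
Convexity numerator sum_t t*(t + 1/m) * CF_t / (1+y/m)^(m*t + 2):
  t = 1.0000: term = 72.575331
  t = 2.0000: term = 210.770563
  t = 3.0000: term = 10609.941217
Convexity = (1/P) * sum = 10893.287110 / 1019.686624 = 10.682975


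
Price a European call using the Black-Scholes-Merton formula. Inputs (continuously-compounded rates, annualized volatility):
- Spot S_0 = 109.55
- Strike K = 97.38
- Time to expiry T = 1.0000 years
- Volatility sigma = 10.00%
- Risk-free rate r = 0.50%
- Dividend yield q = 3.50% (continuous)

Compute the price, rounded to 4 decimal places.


Answer: Price = 9.9461

Derivation:
d1 = (ln(S/K) + (r - q + 0.5*sigma^2) * T) / (sigma * sqrt(T)) = 0.92760215
d2 = d1 - sigma * sqrt(T) = 0.82760215
exp(-rT) = 0.99501248; exp(-qT) = 0.96560542
C = S_0 * exp(-qT) * N(d1) - K * exp(-rT) * N(d2)
N(d1) = 0.82319301; N(d2) = 0.79605208
C = 109.5500 * 0.96560542 * 0.82319301 - 97.3800 * 0.99501248 * 0.79605208 = 9.9461


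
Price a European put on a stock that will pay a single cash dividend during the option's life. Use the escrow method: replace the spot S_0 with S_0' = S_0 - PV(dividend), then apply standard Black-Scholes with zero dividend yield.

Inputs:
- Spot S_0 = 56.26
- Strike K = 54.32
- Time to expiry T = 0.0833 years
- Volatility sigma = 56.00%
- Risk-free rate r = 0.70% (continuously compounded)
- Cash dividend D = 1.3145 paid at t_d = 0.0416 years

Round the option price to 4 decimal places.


Answer: Price = 3.1988

Derivation:
PV(D) = D * exp(-r * t_d) = 1.3145 * 0.99970884 = 1.31411727
S_0' = S_0 - PV(D) = 56.2600 - 1.31411727 = 54.94588273
d1 = (ln(S_0'/K) + (r + sigma^2/2)*T) / (sigma*sqrt(T)) = 0.15530204
d2 = d1 - sigma*sqrt(T) = -0.00632370
exp(-rT) = 0.99941707
N(-d1) = 0.43829160; N(-d2) = 0.50252277
P = K * exp(-rT) * N(-d2) - S_0' * N(-d1) = 54.3200 * 0.99941707 * 0.50252277 - 54.94588273 * 0.43829160 = 3.1988


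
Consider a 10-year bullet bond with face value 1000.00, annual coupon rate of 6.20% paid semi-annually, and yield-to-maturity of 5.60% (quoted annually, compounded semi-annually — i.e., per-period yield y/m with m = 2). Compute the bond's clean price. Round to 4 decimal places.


Coupon per period c = face * coupon_rate / m = 31.000000
Periods per year m = 2; per-period yield y/m = 0.028000
Number of cashflows N = 20
Cashflows (t years, CF_t, discount factor 1/(1+y/m)^(m*t), PV):
  t = 0.5000: CF_t = 31.000000, DF = 0.972763, PV = 30.155642
  t = 1.0000: CF_t = 31.000000, DF = 0.946267, PV = 29.334282
  t = 1.5000: CF_t = 31.000000, DF = 0.920493, PV = 28.535294
  t = 2.0000: CF_t = 31.000000, DF = 0.895422, PV = 27.758068
  t = 2.5000: CF_t = 31.000000, DF = 0.871033, PV = 27.002012
  t = 3.0000: CF_t = 31.000000, DF = 0.847308, PV = 26.266548
  t = 3.5000: CF_t = 31.000000, DF = 0.824230, PV = 25.551117
  t = 4.0000: CF_t = 31.000000, DF = 0.801780, PV = 24.855172
  t = 4.5000: CF_t = 31.000000, DF = 0.779941, PV = 24.178183
  t = 5.0000: CF_t = 31.000000, DF = 0.758698, PV = 23.519633
  t = 5.5000: CF_t = 31.000000, DF = 0.738033, PV = 22.879021
  t = 6.0000: CF_t = 31.000000, DF = 0.717931, PV = 22.255857
  t = 6.5000: CF_t = 31.000000, DF = 0.698376, PV = 21.649666
  t = 7.0000: CF_t = 31.000000, DF = 0.679354, PV = 21.059987
  t = 7.5000: CF_t = 31.000000, DF = 0.660851, PV = 20.486368
  t = 8.0000: CF_t = 31.000000, DF = 0.642851, PV = 19.928374
  t = 8.5000: CF_t = 31.000000, DF = 0.625341, PV = 19.385578
  t = 9.0000: CF_t = 31.000000, DF = 0.608309, PV = 18.857566
  t = 9.5000: CF_t = 31.000000, DF = 0.591740, PV = 18.343936
  t = 10.0000: CF_t = 1031.000000, DF = 0.575622, PV = 593.466723
Price P = sum_t PV_t = 1045.469026

Answer: Price = 1045.4690


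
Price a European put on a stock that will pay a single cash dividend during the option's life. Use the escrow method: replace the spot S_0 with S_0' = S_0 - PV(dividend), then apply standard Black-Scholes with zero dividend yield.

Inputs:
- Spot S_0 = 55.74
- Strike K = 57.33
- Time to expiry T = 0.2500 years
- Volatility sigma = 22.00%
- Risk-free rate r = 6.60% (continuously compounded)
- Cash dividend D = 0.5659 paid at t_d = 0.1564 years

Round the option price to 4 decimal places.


Answer: Price = 3.1003

Derivation:
PV(D) = D * exp(-r * t_d) = 0.5659 * 0.98973069 = 0.56008860
S_0' = S_0 - PV(D) = 55.7400 - 0.56008860 = 55.17991140
d1 = (ln(S_0'/K) + (r + sigma^2/2)*T) / (sigma*sqrt(T)) = -0.14250076
d2 = d1 - sigma*sqrt(T) = -0.25250076
exp(-rT) = 0.98363538
N(-d1) = 0.55665776; N(-d2) = 0.59967299
P = K * exp(-rT) * N(-d2) - S_0' * N(-d1) = 57.3300 * 0.98363538 * 0.59967299 - 55.17991140 * 0.55665776 = 3.1003


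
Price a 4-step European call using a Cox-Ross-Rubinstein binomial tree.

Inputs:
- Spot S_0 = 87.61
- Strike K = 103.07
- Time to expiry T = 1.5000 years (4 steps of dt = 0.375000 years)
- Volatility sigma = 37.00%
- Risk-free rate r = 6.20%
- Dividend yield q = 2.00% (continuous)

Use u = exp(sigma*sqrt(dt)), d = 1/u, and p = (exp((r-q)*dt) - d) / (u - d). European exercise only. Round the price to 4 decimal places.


dt = T/N = 0.375000
u = exp(sigma*sqrt(dt)) = 1.254300; d = 1/u = 0.797257
p = (exp((r-q)*dt) - d) / (u - d) = 0.478330
Discount per step: exp(-r*dt) = 0.977018
Stock lattice S(k, i) with i counting down-moves:
  k=0: S(0,0) = 87.6100
  k=1: S(1,0) = 109.8892; S(1,1) = 69.8477
  k=2: S(2,0) = 137.8341; S(2,1) = 87.6100; S(2,2) = 55.6866
  k=3: S(3,0) = 172.8853; S(3,1) = 109.8892; S(3,2) = 69.8477; S(3,3) = 44.3965
  k=4: S(4,0) = 216.8501; S(4,1) = 137.8341; S(4,2) = 87.6100; S(4,3) = 55.6866; S(4,4) = 35.3955
Terminal payoffs V(N, i) = max(S_T - K, 0):
  V(4,0) = 113.780104; V(4,1) = 34.764095; V(4,2) = 0.000000; V(4,3) = 0.000000; V(4,4) = 0.000000
Backward induction: V(k, i) = exp(-r*dt) * [p * V(k+1, i) + (1-p) * V(k+1, i+1)].
  V(3,0) = exp(-r*dt) * [p*113.780104 + (1-p)*34.764095] = 70.892276
  V(3,1) = exp(-r*dt) * [p*34.764095 + (1-p)*0.000000] = 16.246556
  V(3,2) = exp(-r*dt) * [p*0.000000 + (1-p)*0.000000] = 0.000000
  V(3,3) = exp(-r*dt) * [p*0.000000 + (1-p)*0.000000] = 0.000000
  V(2,0) = exp(-r*dt) * [p*70.892276 + (1-p)*16.246556] = 41.411160
  V(2,1) = exp(-r*dt) * [p*16.246556 + (1-p)*0.000000] = 7.592620
  V(2,2) = exp(-r*dt) * [p*0.000000 + (1-p)*0.000000] = 0.000000
  V(1,0) = exp(-r*dt) * [p*41.411160 + (1-p)*7.592620] = 23.222791
  V(1,1) = exp(-r*dt) * [p*7.592620 + (1-p)*0.000000] = 3.548314
  V(0,0) = exp(-r*dt) * [p*23.222791 + (1-p)*3.548314] = 12.661383

Answer: Price = V(0,0) = 12.6614


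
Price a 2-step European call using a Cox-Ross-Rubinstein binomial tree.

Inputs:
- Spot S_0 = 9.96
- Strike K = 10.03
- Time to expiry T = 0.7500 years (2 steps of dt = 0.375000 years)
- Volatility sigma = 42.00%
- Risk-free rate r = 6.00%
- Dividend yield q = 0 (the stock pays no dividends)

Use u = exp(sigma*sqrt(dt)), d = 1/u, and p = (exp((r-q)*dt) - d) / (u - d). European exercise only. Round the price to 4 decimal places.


dt = T/N = 0.375000
u = exp(sigma*sqrt(dt)) = 1.293299; d = 1/u = 0.773216
p = (exp((r-q)*dt) - d) / (u - d) = 0.479806
Discount per step: exp(-r*dt) = 0.977751
Stock lattice S(k, i) with i counting down-moves:
  k=0: S(0,0) = 9.9600
  k=1: S(1,0) = 12.8813; S(1,1) = 7.7012
  k=2: S(2,0) = 16.6593; S(2,1) = 9.9600; S(2,2) = 5.9547
Terminal payoffs V(N, i) = max(S_T - K, 0):
  V(2,0) = 6.629322; V(2,1) = 0.000000; V(2,2) = 0.000000
Backward induction: V(k, i) = exp(-r*dt) * [p * V(k+1, i) + (1-p) * V(k+1, i+1)].
  V(1,0) = exp(-r*dt) * [p*6.629322 + (1-p)*0.000000] = 3.110018
  V(1,1) = exp(-r*dt) * [p*0.000000 + (1-p)*0.000000] = 0.000000
  V(0,0) = exp(-r*dt) * [p*3.110018 + (1-p)*0.000000] = 1.459005

Answer: Price = V(0,0) = 1.4590


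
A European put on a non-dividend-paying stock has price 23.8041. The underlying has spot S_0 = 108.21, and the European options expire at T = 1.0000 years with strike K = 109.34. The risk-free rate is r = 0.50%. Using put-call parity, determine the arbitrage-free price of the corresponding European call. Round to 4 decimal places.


Put-call parity: C - P = S_0 * exp(-qT) - K * exp(-rT).
S_0 * exp(-qT) = 108.2100 * 1.00000000 = 108.21000000
K * exp(-rT) = 109.3400 * 0.99501248 = 108.79466447
C = P + S*exp(-qT) - K*exp(-rT)
C = 23.8041 + 108.21000000 - 108.79466447 = 23.2194

Answer: Call price = 23.2194


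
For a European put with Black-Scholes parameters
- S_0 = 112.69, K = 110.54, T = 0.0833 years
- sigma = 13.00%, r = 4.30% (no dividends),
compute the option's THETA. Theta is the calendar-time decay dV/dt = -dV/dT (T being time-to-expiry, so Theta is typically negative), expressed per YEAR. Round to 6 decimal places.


d1 = 0.6276348781; d2 = 0.5901146169
phi(d1) = 0.3276198609; exp(-qT) = 1.0000000000; exp(-rT) = 0.9964245074
Theta = -S*exp(-qT)*phi(d1)*sigma/(2*sqrt(T)) + r*K*exp(-rT)*N(-d2) - q*S*exp(-qT)*N(-d1)
N(-d1) = 0.2651215775; N(-d2) = 0.2775569050; sqrt(T) = 0.2886173938
Term 1 = -112.6900 * 1.0000000000 * 0.3276198609 * 0.1300 / (2 * 0.2886173938) = -8.3146975535
Term 2 = 0.0430 * 110.5400 * 0.9964245074 * 0.2775569050 = 1.3145719238
Term 3 = 0 (no dividend yield, q = 0)
Theta = -8.3146975535 + (1.3145719238) + (0.0000000000) = -7.000126

Answer: Theta = -7.000126


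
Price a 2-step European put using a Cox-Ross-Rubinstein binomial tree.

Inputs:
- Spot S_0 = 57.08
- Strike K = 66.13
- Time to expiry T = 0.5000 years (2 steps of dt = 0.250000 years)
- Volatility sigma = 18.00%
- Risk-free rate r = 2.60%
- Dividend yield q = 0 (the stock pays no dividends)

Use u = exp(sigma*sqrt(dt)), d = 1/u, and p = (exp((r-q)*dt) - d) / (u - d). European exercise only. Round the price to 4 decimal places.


Answer: Price = V(0,0) = 8.7708

Derivation:
dt = T/N = 0.250000
u = exp(sigma*sqrt(dt)) = 1.094174; d = 1/u = 0.913931
p = (exp((r-q)*dt) - d) / (u - d) = 0.513695
Discount per step: exp(-r*dt) = 0.993521
Stock lattice S(k, i) with i counting down-moves:
  k=0: S(0,0) = 57.0800
  k=1: S(1,0) = 62.4555; S(1,1) = 52.1672
  k=2: S(2,0) = 68.3372; S(2,1) = 57.0800; S(2,2) = 47.6772
Terminal payoffs V(N, i) = max(K - S_T, 0):
  V(2,0) = 0.000000; V(2,1) = 9.050000; V(2,2) = 18.452776
Backward induction: V(k, i) = exp(-r*dt) * [p * V(k+1, i) + (1-p) * V(k+1, i+1)].
  V(1,0) = exp(-r*dt) * [p*0.000000 + (1-p)*9.050000] = 4.372546
  V(1,1) = exp(-r*dt) * [p*9.050000 + (1-p)*18.452776] = 13.534357
  V(0,0) = exp(-r*dt) * [p*4.372546 + (1-p)*13.534357] = 8.770784


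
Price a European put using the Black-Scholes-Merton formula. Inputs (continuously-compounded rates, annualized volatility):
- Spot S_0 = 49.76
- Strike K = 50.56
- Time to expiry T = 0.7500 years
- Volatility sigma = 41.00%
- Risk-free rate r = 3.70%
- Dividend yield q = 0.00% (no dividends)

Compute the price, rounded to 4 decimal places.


Answer: Price = 6.6826

Derivation:
d1 = (ln(S/K) + (r - q + 0.5*sigma^2) * T) / (sigma * sqrt(T)) = 0.21077002
d2 = d1 - sigma * sqrt(T) = -0.14430040
exp(-rT) = 0.97263149; exp(-qT) = 1.00000000
P = K * exp(-rT) * N(-d2) - S_0 * exp(-qT) * N(-d1)
N(-d1) = 0.41653337; N(-d2) = 0.55736837
P = 50.5600 * 0.97263149 * 0.55736837 - 49.7600 * 1.00000000 * 0.41653337 = 6.6826


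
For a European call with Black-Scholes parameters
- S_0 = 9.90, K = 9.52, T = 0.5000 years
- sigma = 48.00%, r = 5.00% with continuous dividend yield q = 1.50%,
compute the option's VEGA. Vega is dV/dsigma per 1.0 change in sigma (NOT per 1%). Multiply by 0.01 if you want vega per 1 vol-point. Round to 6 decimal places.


d1 = 0.3365825578; d2 = -0.0028286972
phi(d1) = 0.3769727247; exp(-qT) = 0.9925280548; exp(-rT) = 0.9753099120
Vega = S * exp(-qT) * phi(d1) * sqrt(T) = 9.9000 * 0.9925280548 * 0.3769727247 * 0.7071067812 = 2.619226

Answer: Vega = 2.619226


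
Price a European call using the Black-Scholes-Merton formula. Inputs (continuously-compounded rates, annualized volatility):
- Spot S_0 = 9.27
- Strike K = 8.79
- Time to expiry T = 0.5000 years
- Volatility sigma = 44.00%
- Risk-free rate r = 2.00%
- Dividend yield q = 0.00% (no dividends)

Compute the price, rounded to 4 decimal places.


d1 = (ln(S/K) + (r - q + 0.5*sigma^2) * T) / (sigma * sqrt(T)) = 0.35859528
d2 = d1 - sigma * sqrt(T) = 0.04746830
exp(-rT) = 0.99004983; exp(-qT) = 1.00000000
C = S_0 * exp(-qT) * N(d1) - K * exp(-rT) * N(d2)
N(d1) = 0.64005106; N(d2) = 0.51893000
C = 9.2700 * 1.00000000 * 0.64005106 - 8.7900 * 0.99004983 * 0.51893000 = 1.4173

Answer: Price = 1.4173


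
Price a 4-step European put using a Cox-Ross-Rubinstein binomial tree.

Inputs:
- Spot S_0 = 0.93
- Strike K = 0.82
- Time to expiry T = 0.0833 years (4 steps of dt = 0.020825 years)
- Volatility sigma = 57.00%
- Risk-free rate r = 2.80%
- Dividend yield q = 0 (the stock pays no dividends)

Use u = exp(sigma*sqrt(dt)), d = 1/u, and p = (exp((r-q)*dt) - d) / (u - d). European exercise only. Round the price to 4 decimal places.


dt = T/N = 0.020825
u = exp(sigma*sqrt(dt)) = 1.085734; d = 1/u = 0.921036
p = (exp((r-q)*dt) - d) / (u - d) = 0.482989
Discount per step: exp(-r*dt) = 0.999417
Stock lattice S(k, i) with i counting down-moves:
  k=0: S(0,0) = 0.9300
  k=1: S(1,0) = 1.0097; S(1,1) = 0.8566
  k=2: S(2,0) = 1.0963; S(2,1) = 0.9300; S(2,2) = 0.7889
  k=3: S(3,0) = 1.1903; S(3,1) = 1.0097; S(3,2) = 0.8566; S(3,3) = 0.7266
  k=4: S(4,0) = 1.2923; S(4,1) = 1.0963; S(4,2) = 0.9300; S(4,3) = 0.7889; S(4,4) = 0.6693
Terminal payoffs V(N, i) = max(K - S_T, 0):
  V(4,0) = 0.000000; V(4,1) = 0.000000; V(4,2) = 0.000000; V(4,3) = 0.031074; V(4,4) = 0.150748
Backward induction: V(k, i) = exp(-r*dt) * [p * V(k+1, i) + (1-p) * V(k+1, i+1)].
  V(3,0) = exp(-r*dt) * [p*0.000000 + (1-p)*0.000000] = 0.000000
  V(3,1) = exp(-r*dt) * [p*0.000000 + (1-p)*0.000000] = 0.000000
  V(3,2) = exp(-r*dt) * [p*0.000000 + (1-p)*0.031074] = 0.016056
  V(3,3) = exp(-r*dt) * [p*0.031074 + (1-p)*0.150748] = 0.092893
  V(2,0) = exp(-r*dt) * [p*0.000000 + (1-p)*0.000000] = 0.000000
  V(2,1) = exp(-r*dt) * [p*0.000000 + (1-p)*0.016056] = 0.008296
  V(2,2) = exp(-r*dt) * [p*0.016056 + (1-p)*0.092893] = 0.055749
  V(1,0) = exp(-r*dt) * [p*0.000000 + (1-p)*0.008296] = 0.004287
  V(1,1) = exp(-r*dt) * [p*0.008296 + (1-p)*0.055749] = 0.032811
  V(0,0) = exp(-r*dt) * [p*0.004287 + (1-p)*0.032811] = 0.019023

Answer: Price = V(0,0) = 0.0190


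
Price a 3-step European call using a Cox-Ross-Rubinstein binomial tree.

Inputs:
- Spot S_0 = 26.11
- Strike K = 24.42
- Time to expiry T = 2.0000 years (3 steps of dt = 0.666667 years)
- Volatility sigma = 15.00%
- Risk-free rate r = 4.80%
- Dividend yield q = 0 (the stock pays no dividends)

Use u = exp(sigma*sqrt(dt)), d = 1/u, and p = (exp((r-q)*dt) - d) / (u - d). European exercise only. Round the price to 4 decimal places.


dt = T/N = 0.666667
u = exp(sigma*sqrt(dt)) = 1.130290; d = 1/u = 0.884728
p = (exp((r-q)*dt) - d) / (u - d) = 0.601840
Discount per step: exp(-r*dt) = 0.968507
Stock lattice S(k, i) with i counting down-moves:
  k=0: S(0,0) = 26.1100
  k=1: S(1,0) = 29.5119; S(1,1) = 23.1003
  k=2: S(2,0) = 33.3570; S(2,1) = 26.1100; S(2,2) = 20.4375
  k=3: S(3,0) = 37.7031; S(3,1) = 29.5119; S(3,2) = 23.1003; S(3,3) = 18.0816
Terminal payoffs V(N, i) = max(S_T - K, 0):
  V(3,0) = 13.283082; V(3,1) = 5.091879; V(3,2) = 0.000000; V(3,3) = 0.000000
Backward induction: V(k, i) = exp(-r*dt) * [p * V(k+1, i) + (1-p) * V(k+1, i+1)].
  V(2,0) = exp(-r*dt) * [p*13.283082 + (1-p)*5.091879] = 9.706060
  V(2,1) = exp(-r*dt) * [p*5.091879 + (1-p)*0.000000] = 2.967987
  V(2,2) = exp(-r*dt) * [p*0.000000 + (1-p)*0.000000] = 0.000000
  V(1,0) = exp(-r*dt) * [p*9.706060 + (1-p)*2.967987] = 6.802046
  V(1,1) = exp(-r*dt) * [p*2.967987 + (1-p)*0.000000] = 1.730000
  V(0,0) = exp(-r*dt) * [p*6.802046 + (1-p)*1.730000] = 4.631943

Answer: Price = V(0,0) = 4.6319


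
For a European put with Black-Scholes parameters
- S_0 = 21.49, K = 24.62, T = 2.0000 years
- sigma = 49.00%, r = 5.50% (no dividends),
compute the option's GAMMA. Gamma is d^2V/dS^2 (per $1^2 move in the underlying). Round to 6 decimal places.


Answer: Gamma = 0.025540

Derivation:
d1 = 0.3090036285; d2 = -0.3839610171
phi(d1) = 0.3803436266; exp(-qT) = 1.0000000000; exp(-rT) = 0.8958341353
Gamma = exp(-qT) * phi(d1) / (S * sigma * sqrt(T)) = 1.0000000000 * 0.3803436266 / (21.4900 * 0.4900 * 1.4142135624) = 0.025540


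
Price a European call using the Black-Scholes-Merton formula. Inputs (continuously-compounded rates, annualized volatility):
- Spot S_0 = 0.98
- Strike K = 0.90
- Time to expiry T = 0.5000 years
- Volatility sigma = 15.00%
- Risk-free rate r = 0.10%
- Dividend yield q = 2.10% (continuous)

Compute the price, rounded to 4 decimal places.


Answer: Price = 0.0842

Derivation:
d1 = (ln(S/K) + (r - q + 0.5*sigma^2) * T) / (sigma * sqrt(T)) = 0.76162762
d2 = d1 - sigma * sqrt(T) = 0.65556160
exp(-rT) = 0.99950012; exp(-qT) = 0.98955493
C = S_0 * exp(-qT) * N(d1) - K * exp(-rT) * N(d2)
N(d1) = 0.77685886; N(d2) = 0.74394688
C = 0.9800 * 0.98955493 * 0.77685886 - 0.9000 * 0.99950012 * 0.74394688 = 0.0842


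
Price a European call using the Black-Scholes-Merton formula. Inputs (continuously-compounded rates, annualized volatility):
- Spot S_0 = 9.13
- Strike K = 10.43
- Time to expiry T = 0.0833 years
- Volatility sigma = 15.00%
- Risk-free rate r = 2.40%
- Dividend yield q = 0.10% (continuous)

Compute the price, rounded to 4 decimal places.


Answer: Price = 0.0001

Derivation:
d1 = (ln(S/K) + (r - q + 0.5*sigma^2) * T) / (sigma * sqrt(T)) = -3.00900205
d2 = d1 - sigma * sqrt(T) = -3.05229466
exp(-rT) = 0.99800280; exp(-qT) = 0.99991670
C = S_0 * exp(-qT) * N(d1) - K * exp(-rT) * N(d2)
N(d1) = 0.00131054; N(d2) = 0.00113550
C = 9.1300 * 0.99991670 * 0.00131054 - 10.4300 * 0.99800280 * 0.00113550 = 0.0001


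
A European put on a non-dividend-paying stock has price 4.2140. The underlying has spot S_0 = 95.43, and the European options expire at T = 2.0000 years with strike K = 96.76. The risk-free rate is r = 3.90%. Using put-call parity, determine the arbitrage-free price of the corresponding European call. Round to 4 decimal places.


Put-call parity: C - P = S_0 * exp(-qT) - K * exp(-rT).
S_0 * exp(-qT) = 95.4300 * 1.00000000 = 95.43000000
K * exp(-rT) = 96.7600 * 0.92496443 = 89.49955791
C = P + S*exp(-qT) - K*exp(-rT)
C = 4.2140 + 95.43000000 - 89.49955791 = 10.1444

Answer: Call price = 10.1444


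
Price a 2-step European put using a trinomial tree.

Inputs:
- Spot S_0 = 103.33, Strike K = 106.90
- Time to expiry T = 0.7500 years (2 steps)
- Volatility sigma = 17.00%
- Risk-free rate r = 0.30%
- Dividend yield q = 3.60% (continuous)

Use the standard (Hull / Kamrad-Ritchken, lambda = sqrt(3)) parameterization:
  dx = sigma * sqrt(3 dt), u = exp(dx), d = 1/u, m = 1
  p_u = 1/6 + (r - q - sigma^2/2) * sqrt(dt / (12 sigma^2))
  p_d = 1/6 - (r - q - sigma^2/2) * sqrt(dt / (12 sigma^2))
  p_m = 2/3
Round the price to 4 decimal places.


dt = T/N = 0.375000; dx = sigma*sqrt(3*dt) = 0.180312
u = exp(dx) = 1.197591; d = 1/u = 0.835009
p_u = 0.117325, p_m = 0.666667, p_d = 0.216008
Discount per step: exp(-r*dt) = 0.998876
Stock lattice S(k, j) with j the centered position index:
  k=0: S(0,+0) = 103.3300
  k=1: S(1,-1) = 86.2815; S(1,+0) = 103.3300; S(1,+1) = 123.7471
  k=2: S(2,-2) = 72.0459; S(2,-1) = 86.2815; S(2,+0) = 103.3300; S(2,+1) = 123.7471; S(2,+2) = 148.1984
Terminal payoffs V(N, j) = max(K - S_T, 0):
  V(2,-2) = 34.854109; V(2,-1) = 20.618473; V(2,+0) = 3.570000; V(2,+1) = 0.000000; V(2,+2) = 0.000000
Backward induction: V(k, j) = exp(-r*dt) * [p_u * V(k+1, j+1) + p_m * V(k+1, j) + p_d * V(k+1, j-1)]
  V(1,-1) = exp(-r*dt) * [p_u*3.570000 + p_m*20.618473 + p_d*34.854109] = 21.668880
  V(1,+0) = exp(-r*dt) * [p_u*0.000000 + p_m*3.570000 + p_d*20.618473] = 6.826075
  V(1,+1) = exp(-r*dt) * [p_u*0.000000 + p_m*0.000000 + p_d*3.570000] = 0.770282
  V(0,+0) = exp(-r*dt) * [p_u*0.770282 + p_m*6.826075 + p_d*21.668880] = 9.311264

Answer: Price = V(0,0) = 9.3113


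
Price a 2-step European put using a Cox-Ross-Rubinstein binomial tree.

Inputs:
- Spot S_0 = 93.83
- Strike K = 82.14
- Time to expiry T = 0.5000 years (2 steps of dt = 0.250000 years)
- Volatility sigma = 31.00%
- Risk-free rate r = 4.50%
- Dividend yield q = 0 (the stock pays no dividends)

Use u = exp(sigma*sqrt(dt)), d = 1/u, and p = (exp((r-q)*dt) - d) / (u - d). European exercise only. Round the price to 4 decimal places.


dt = T/N = 0.250000
u = exp(sigma*sqrt(dt)) = 1.167658; d = 1/u = 0.856415
p = (exp((r-q)*dt) - d) / (u - d) = 0.497677
Discount per step: exp(-r*dt) = 0.988813
Stock lattice S(k, i) with i counting down-moves:
  k=0: S(0,0) = 93.8300
  k=1: S(1,0) = 109.5613; S(1,1) = 80.3574
  k=2: S(2,0) = 127.9302; S(2,1) = 93.8300; S(2,2) = 68.8193
Terminal payoffs V(N, i) = max(K - S_T, 0):
  V(2,0) = 0.000000; V(2,1) = 0.000000; V(2,2) = 13.320672
Backward induction: V(k, i) = exp(-r*dt) * [p * V(k+1, i) + (1-p) * V(k+1, i+1)].
  V(1,0) = exp(-r*dt) * [p*0.000000 + (1-p)*0.000000] = 0.000000
  V(1,1) = exp(-r*dt) * [p*0.000000 + (1-p)*13.320672] = 6.616426
  V(0,0) = exp(-r*dt) * [p*0.000000 + (1-p)*6.616426] = 3.286403

Answer: Price = V(0,0) = 3.2864


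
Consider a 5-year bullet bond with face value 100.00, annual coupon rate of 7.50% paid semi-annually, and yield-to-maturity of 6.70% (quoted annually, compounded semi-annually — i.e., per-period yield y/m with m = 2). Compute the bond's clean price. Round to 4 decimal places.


Coupon per period c = face * coupon_rate / m = 3.750000
Periods per year m = 2; per-period yield y/m = 0.033500
Number of cashflows N = 10
Cashflows (t years, CF_t, discount factor 1/(1+y/m)^(m*t), PV):
  t = 0.5000: CF_t = 3.750000, DF = 0.967586, PV = 3.628447
  t = 1.0000: CF_t = 3.750000, DF = 0.936222, PV = 3.510834
  t = 1.5000: CF_t = 3.750000, DF = 0.905876, PV = 3.397033
  t = 2.0000: CF_t = 3.750000, DF = 0.876512, PV = 3.286922
  t = 2.5000: CF_t = 3.750000, DF = 0.848101, PV = 3.180379
  t = 3.0000: CF_t = 3.750000, DF = 0.820611, PV = 3.077290
  t = 3.5000: CF_t = 3.750000, DF = 0.794011, PV = 2.977542
  t = 4.0000: CF_t = 3.750000, DF = 0.768274, PV = 2.881028
  t = 4.5000: CF_t = 3.750000, DF = 0.743371, PV = 2.787642
  t = 5.0000: CF_t = 103.750000, DF = 0.719275, PV = 74.624820
Price P = sum_t PV_t = 103.351936

Answer: Price = 103.3519


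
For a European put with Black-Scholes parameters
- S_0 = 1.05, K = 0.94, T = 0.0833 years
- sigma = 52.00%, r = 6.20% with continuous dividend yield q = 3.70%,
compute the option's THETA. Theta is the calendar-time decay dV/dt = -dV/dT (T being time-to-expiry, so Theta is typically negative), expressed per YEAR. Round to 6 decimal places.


d1 = 0.8262884102; d2 = 0.6762073654
phi(d1) = 0.2835647458; exp(-qT) = 0.9969226448; exp(-rT) = 0.9948487136
Theta = -S*exp(-qT)*phi(d1)*sigma/(2*sqrt(T)) + r*K*exp(-rT)*N(-d2) - q*S*exp(-qT)*N(-d1)
N(-d1) = 0.2043202532; N(-d2) = 0.2494544984; sqrt(T) = 0.2886173938
Term 1 = -1.0500 * 0.9969226448 * 0.2835647458 * 0.5200 / (2 * 0.2886173938) = -0.2673953456
Term 2 = 0.0620 * 0.9400 * 0.9948487136 * 0.2494544984 = 0.0144633177
Term 3 = -0.0370 * 1.0500 * 0.9969226448 * 0.2043202532 = -0.0079134143
Theta = -0.2673953456 + (0.0144633177) + (-0.0079134143) = -0.260845

Answer: Theta = -0.260845


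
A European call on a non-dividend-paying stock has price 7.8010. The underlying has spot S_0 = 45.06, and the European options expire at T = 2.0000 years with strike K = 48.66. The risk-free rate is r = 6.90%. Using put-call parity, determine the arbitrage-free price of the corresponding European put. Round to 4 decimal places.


Put-call parity: C - P = S_0 * exp(-qT) - K * exp(-rT).
S_0 * exp(-qT) = 45.0600 * 1.00000000 = 45.06000000
K * exp(-rT) = 48.6600 * 0.87109869 = 42.38766234
P = C - S*exp(-qT) + K*exp(-rT)
P = 7.8010 - 45.06000000 + 42.38766234 = 5.1287

Answer: Put price = 5.1287


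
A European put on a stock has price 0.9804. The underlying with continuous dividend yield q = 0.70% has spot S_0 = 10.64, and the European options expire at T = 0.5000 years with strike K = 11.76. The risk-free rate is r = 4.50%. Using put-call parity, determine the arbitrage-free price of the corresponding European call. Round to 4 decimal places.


Put-call parity: C - P = S_0 * exp(-qT) - K * exp(-rT).
S_0 * exp(-qT) = 10.6400 * 0.99650612 = 10.60282509
K * exp(-rT) = 11.7600 * 0.97775124 = 11.49835455
C = P + S*exp(-qT) - K*exp(-rT)
C = 0.9804 + 10.60282509 - 11.49835455 = 0.0849

Answer: Call price = 0.0849


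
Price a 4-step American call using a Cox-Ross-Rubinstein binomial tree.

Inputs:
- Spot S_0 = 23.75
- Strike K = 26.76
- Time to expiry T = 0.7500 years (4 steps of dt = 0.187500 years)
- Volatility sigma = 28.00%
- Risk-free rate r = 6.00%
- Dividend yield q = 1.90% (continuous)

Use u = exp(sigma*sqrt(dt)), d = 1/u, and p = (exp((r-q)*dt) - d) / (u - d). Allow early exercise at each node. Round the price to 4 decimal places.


Answer: Price = V(0,0) = 1.5574

Derivation:
dt = T/N = 0.187500
u = exp(sigma*sqrt(dt)) = 1.128900; d = 1/u = 0.885818
p = (exp((r-q)*dt) - d) / (u - d) = 0.501473
Discount per step: exp(-r*dt) = 0.988813
Stock lattice S(k, i) with i counting down-moves:
  k=0: S(0,0) = 23.7500
  k=1: S(1,0) = 26.8114; S(1,1) = 21.0382
  k=2: S(2,0) = 30.2674; S(2,1) = 23.7500; S(2,2) = 18.6360
  k=3: S(3,0) = 34.1688; S(3,1) = 26.8114; S(3,2) = 21.0382; S(3,3) = 16.5081
  k=4: S(4,0) = 38.5732; S(4,1) = 30.2674; S(4,2) = 23.7500; S(4,3) = 18.6360; S(4,4) = 14.6232
Terminal payoffs V(N, i) = max(S_T - K, 0):
  V(4,0) = 11.813162; V(4,1) = 3.507352; V(4,2) = 0.000000; V(4,3) = 0.000000; V(4,4) = 0.000000
Backward induction: V(k, i) = exp(-r*dt) * [p * V(k+1, i) + (1-p) * V(k+1, i+1)]; then take max(V_cont, immediate exercise) for American.
  V(3,0) = exp(-r*dt) * [p*11.813162 + (1-p)*3.507352] = 7.586662; exercise = 7.408809; V(3,0) = max -> 7.586662
  V(3,1) = exp(-r*dt) * [p*3.507352 + (1-p)*0.000000] = 1.739167; exercise = 0.051371; V(3,1) = max -> 1.739167
  V(3,2) = exp(-r*dt) * [p*0.000000 + (1-p)*0.000000] = 0.000000; exercise = 0.000000; V(3,2) = max -> 0.000000
  V(3,3) = exp(-r*dt) * [p*0.000000 + (1-p)*0.000000] = 0.000000; exercise = 0.000000; V(3,3) = max -> 0.000000
  V(2,0) = exp(-r*dt) * [p*7.586662 + (1-p)*1.739167] = 4.619269; exercise = 3.507352; V(2,0) = max -> 4.619269
  V(2,1) = exp(-r*dt) * [p*1.739167 + (1-p)*0.000000] = 0.862389; exercise = 0.000000; V(2,1) = max -> 0.862389
  V(2,2) = exp(-r*dt) * [p*0.000000 + (1-p)*0.000000] = 0.000000; exercise = 0.000000; V(2,2) = max -> 0.000000
  V(1,0) = exp(-r*dt) * [p*4.619269 + (1-p)*0.862389] = 2.715640; exercise = 0.051371; V(1,0) = max -> 2.715640
  V(1,1) = exp(-r*dt) * [p*0.862389 + (1-p)*0.000000] = 0.427627; exercise = 0.000000; V(1,1) = max -> 0.427627
  V(0,0) = exp(-r*dt) * [p*2.715640 + (1-p)*0.427627] = 1.557385; exercise = 0.000000; V(0,0) = max -> 1.557385


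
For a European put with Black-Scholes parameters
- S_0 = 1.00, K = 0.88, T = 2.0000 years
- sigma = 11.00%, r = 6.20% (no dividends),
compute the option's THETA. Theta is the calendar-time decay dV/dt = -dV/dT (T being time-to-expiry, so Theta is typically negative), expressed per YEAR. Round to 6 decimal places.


Answer: Theta = -0.000707

Derivation:
d1 = 1.6966279707; d2 = 1.5410644788
phi(d1) = 0.0945892195; exp(-qT) = 1.0000000000; exp(-rT) = 0.8833798409
Theta = -S*exp(-qT)*phi(d1)*sigma/(2*sqrt(T)) + r*K*exp(-rT)*N(-d2) - q*S*exp(-qT)*N(-d1)
N(-d1) = 0.0448835091; N(-d2) = 0.0616505470; sqrt(T) = 1.4142135624
Term 1 = -1.0000 * 1.0000000000 * 0.0945892195 * 0.1100 / (2 * 1.4142135624) = -0.0036786573
Term 2 = 0.0620 * 0.8800 * 0.8833798409 * 0.0616505470 = 0.0029713840
Term 3 = 0 (no dividend yield, q = 0)
Theta = -0.0036786573 + (0.0029713840) + (0.0000000000) = -0.000707


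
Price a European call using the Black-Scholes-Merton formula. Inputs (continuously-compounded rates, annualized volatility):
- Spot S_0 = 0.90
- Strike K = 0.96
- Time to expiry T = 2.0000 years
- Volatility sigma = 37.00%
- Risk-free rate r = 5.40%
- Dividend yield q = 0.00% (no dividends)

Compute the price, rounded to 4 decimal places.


d1 = (ln(S/K) + (r - q + 0.5*sigma^2) * T) / (sigma * sqrt(T)) = 0.34468872
d2 = d1 - sigma * sqrt(T) = -0.17857030
exp(-rT) = 0.89762760; exp(-qT) = 1.00000000
C = S_0 * exp(-qT) * N(d1) - K * exp(-rT) * N(d2)
N(d1) = 0.63483580; N(d2) = 0.42913756
C = 0.9000 * 1.00000000 * 0.63483580 - 0.9600 * 0.89762760 * 0.42913756 = 0.2016

Answer: Price = 0.2016


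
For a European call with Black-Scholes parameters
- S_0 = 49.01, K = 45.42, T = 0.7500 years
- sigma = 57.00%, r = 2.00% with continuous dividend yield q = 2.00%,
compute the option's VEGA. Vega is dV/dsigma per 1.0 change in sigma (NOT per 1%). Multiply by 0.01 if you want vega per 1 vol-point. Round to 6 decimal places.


Answer: Vega = 15.392421

Derivation:
d1 = 0.4009228087; d2 = -0.0927116715
phi(d1) = 0.3681340715; exp(-qT) = 0.9851119396; exp(-rT) = 0.9851119396
Vega = S * exp(-qT) * phi(d1) * sqrt(T) = 49.0100 * 0.9851119396 * 0.3681340715 * 0.8660254038 = 15.392421


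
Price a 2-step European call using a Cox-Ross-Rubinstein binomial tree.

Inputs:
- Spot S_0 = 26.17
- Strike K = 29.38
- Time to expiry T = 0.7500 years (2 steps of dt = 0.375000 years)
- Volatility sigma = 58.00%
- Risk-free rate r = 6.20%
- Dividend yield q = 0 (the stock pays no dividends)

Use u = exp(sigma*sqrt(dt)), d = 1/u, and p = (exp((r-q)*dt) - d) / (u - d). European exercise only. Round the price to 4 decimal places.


Answer: Price = V(0,0) = 4.5028

Derivation:
dt = T/N = 0.375000
u = exp(sigma*sqrt(dt)) = 1.426432; d = 1/u = 0.701050
p = (exp((r-q)*dt) - d) / (u - d) = 0.444555
Discount per step: exp(-r*dt) = 0.977018
Stock lattice S(k, i) with i counting down-moves:
  k=0: S(0,0) = 26.1700
  k=1: S(1,0) = 37.3297; S(1,1) = 18.3465
  k=2: S(2,0) = 53.2483; S(2,1) = 26.1700; S(2,2) = 12.8618
Terminal payoffs V(N, i) = max(S_T - K, 0):
  V(2,0) = 23.868293; V(2,1) = 0.000000; V(2,2) = 0.000000
Backward induction: V(k, i) = exp(-r*dt) * [p * V(k+1, i) + (1-p) * V(k+1, i+1)].
  V(1,0) = exp(-r*dt) * [p*23.868293 + (1-p)*0.000000] = 10.366924
  V(1,1) = exp(-r*dt) * [p*0.000000 + (1-p)*0.000000] = 0.000000
  V(0,0) = exp(-r*dt) * [p*10.366924 + (1-p)*0.000000] = 4.502757


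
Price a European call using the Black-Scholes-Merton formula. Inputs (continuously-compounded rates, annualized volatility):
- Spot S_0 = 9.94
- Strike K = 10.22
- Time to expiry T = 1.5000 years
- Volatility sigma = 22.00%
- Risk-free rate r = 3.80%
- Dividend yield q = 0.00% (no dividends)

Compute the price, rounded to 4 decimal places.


Answer: Price = 1.1992

Derivation:
d1 = (ln(S/K) + (r - q + 0.5*sigma^2) * T) / (sigma * sqrt(T)) = 0.24316914
d2 = d1 - sigma * sqrt(T) = -0.02627473
exp(-rT) = 0.94459407; exp(-qT) = 1.00000000
C = S_0 * exp(-qT) * N(d1) - K * exp(-rT) * N(d2)
N(d1) = 0.59606282; N(d2) = 0.48951911
C = 9.9400 * 1.00000000 * 0.59606282 - 10.2200 * 0.94459407 * 0.48951911 = 1.1992


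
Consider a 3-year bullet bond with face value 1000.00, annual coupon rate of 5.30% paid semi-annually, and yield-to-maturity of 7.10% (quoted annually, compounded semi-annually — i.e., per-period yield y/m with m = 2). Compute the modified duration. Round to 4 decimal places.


Answer: Modified duration = 2.7111

Derivation:
Coupon per period c = face * coupon_rate / m = 26.500000
Periods per year m = 2; per-period yield y/m = 0.035500
Number of cashflows N = 6
Cashflows (t years, CF_t, discount factor 1/(1+y/m)^(m*t), PV):
  t = 0.5000: CF_t = 26.500000, DF = 0.965717, PV = 25.591502
  t = 1.0000: CF_t = 26.500000, DF = 0.932609, PV = 24.714149
  t = 1.5000: CF_t = 26.500000, DF = 0.900637, PV = 23.866875
  t = 2.0000: CF_t = 26.500000, DF = 0.869760, PV = 23.048648
  t = 2.5000: CF_t = 26.500000, DF = 0.839942, PV = 22.258473
  t = 3.0000: CF_t = 1026.500000, DF = 0.811147, PV = 832.642040
Price P = sum_t PV_t = 952.121687
First compute Macaulay numerator sum_t t * PV_t:
  t * PV_t at t = 0.5000: 12.795751
  t * PV_t at t = 1.0000: 24.714149
  t * PV_t at t = 1.5000: 35.800313
  t * PV_t at t = 2.0000: 46.097297
  t * PV_t at t = 2.5000: 55.646181
  t * PV_t at t = 3.0000: 2497.926119
Macaulay duration D = 2672.979810 / 952.121687 = 2.807393
Modified duration = D / (1 + y/m) = 2.807393 / (1 + 0.035500) = 2.711147


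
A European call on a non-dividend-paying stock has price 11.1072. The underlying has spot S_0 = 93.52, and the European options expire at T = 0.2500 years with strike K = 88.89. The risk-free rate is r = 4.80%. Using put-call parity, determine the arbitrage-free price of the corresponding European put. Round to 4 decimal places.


Put-call parity: C - P = S_0 * exp(-qT) - K * exp(-rT).
S_0 * exp(-qT) = 93.5200 * 1.00000000 = 93.52000000
K * exp(-rT) = 88.8900 * 0.98807171 = 87.82969456
P = C - S*exp(-qT) + K*exp(-rT)
P = 11.1072 - 93.52000000 + 87.82969456 = 5.4169

Answer: Put price = 5.4169


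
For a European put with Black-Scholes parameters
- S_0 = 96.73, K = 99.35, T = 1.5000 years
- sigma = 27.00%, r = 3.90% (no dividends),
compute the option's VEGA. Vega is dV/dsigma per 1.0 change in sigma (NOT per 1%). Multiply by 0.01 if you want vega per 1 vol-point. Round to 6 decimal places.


d1 = 0.2614289695; d2 = -0.0692521458
phi(d1) = 0.3855397084; exp(-qT) = 1.0000000000; exp(-rT) = 0.9431782404
Vega = S * exp(-qT) * phi(d1) * sqrt(T) = 96.7300 * 1.0000000000 * 0.3855397084 * 1.2247448714 = 45.674724

Answer: Vega = 45.674724


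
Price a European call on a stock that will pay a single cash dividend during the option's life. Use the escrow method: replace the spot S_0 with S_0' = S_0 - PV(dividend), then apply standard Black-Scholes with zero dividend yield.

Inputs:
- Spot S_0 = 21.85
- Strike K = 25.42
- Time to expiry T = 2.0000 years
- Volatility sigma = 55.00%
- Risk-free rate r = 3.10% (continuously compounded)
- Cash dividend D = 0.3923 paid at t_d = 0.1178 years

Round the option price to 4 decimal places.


Answer: Price = 5.7085

Derivation:
PV(D) = D * exp(-r * t_d) = 0.3923 * 0.99635486 = 0.39087001
S_0' = S_0 - PV(D) = 21.8500 - 0.39087001 = 21.45912999
d1 = (ln(S_0'/K) + (r + sigma^2/2)*T) / (sigma*sqrt(T)) = 0.25084797
d2 = d1 - sigma*sqrt(T) = -0.52696949
exp(-rT) = 0.93988289
N(d1) = 0.59903417; N(d2) = 0.29910739
C = S_0' * N(d1) - K * exp(-rT) * N(d2) = 21.45912999 * 0.59903417 - 25.4200 * 0.93988289 * 0.29910739 = 5.7085


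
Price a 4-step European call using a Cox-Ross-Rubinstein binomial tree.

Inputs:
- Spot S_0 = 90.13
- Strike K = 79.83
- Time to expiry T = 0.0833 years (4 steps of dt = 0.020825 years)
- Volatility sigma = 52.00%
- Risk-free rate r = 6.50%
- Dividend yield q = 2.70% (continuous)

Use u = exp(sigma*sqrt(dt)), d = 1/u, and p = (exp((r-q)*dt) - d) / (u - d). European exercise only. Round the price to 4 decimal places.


dt = T/N = 0.020825
u = exp(sigma*sqrt(dt)) = 1.077928; d = 1/u = 0.927706
p = (exp((r-q)*dt) - d) / (u - d) = 0.486519
Discount per step: exp(-r*dt) = 0.998647
Stock lattice S(k, i) with i counting down-moves:
  k=0: S(0,0) = 90.1300
  k=1: S(1,0) = 97.1536; S(1,1) = 83.6141
  k=2: S(2,0) = 104.7246; S(2,1) = 90.1300; S(2,2) = 77.5693
  k=3: S(3,0) = 112.8856; S(3,1) = 97.1536; S(3,2) = 83.6141; S(3,3) = 71.9615
  k=4: S(4,0) = 121.6825; S(4,1) = 104.7246; S(4,2) = 90.1300; S(4,3) = 77.5693; S(4,4) = 66.7591
Terminal payoffs V(N, i) = max(S_T - K, 0):
  V(4,0) = 41.852496; V(4,1) = 24.894607; V(4,2) = 10.300000; V(4,3) = 0.000000; V(4,4) = 0.000000
Backward induction: V(k, i) = exp(-r*dt) * [p * V(k+1, i) + (1-p) * V(k+1, i+1)].
  V(3,0) = exp(-r*dt) * [p*41.852496 + (1-p)*24.894607] = 33.100101
  V(3,1) = exp(-r*dt) * [p*24.894607 + (1-p)*10.300000] = 17.377010
  V(3,2) = exp(-r*dt) * [p*10.300000 + (1-p)*0.000000] = 5.004363
  V(3,3) = exp(-r*dt) * [p*0.000000 + (1-p)*0.000000] = 0.000000
  V(2,0) = exp(-r*dt) * [p*33.100101 + (1-p)*17.377010] = 24.992733
  V(2,1) = exp(-r*dt) * [p*17.377010 + (1-p)*5.004363] = 11.008974
  V(2,2) = exp(-r*dt) * [p*5.004363 + (1-p)*0.000000] = 2.431422
  V(1,0) = exp(-r*dt) * [p*24.992733 + (1-p)*11.008974] = 17.788238
  V(1,1) = exp(-r*dt) * [p*11.008974 + (1-p)*2.431422] = 6.595627
  V(0,0) = exp(-r*dt) * [p*17.788238 + (1-p)*6.595627] = 12.024753

Answer: Price = V(0,0) = 12.0248
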